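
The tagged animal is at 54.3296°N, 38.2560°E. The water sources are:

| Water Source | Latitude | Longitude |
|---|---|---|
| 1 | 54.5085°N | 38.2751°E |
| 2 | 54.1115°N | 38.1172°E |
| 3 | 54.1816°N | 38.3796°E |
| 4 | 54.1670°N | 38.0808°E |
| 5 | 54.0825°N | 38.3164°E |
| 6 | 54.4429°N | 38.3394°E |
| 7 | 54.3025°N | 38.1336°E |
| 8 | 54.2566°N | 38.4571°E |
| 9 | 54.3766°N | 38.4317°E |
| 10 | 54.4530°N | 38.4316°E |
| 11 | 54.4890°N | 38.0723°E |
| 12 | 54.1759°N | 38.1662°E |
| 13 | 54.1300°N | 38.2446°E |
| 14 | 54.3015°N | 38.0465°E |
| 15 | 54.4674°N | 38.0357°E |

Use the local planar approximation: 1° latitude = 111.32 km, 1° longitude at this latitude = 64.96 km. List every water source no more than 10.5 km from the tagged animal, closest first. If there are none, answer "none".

7

Distances from 54.3296°N, 38.2560°E:
1: √((0.1789·111.32)² + (0.0191·64.96)²) = √(396.613120 + 1.539426) = 19.9538 km
2: √((-0.2181·111.32)² + (-0.1388·64.96)²) = √(589.464597 + 81.296335) = 25.8991 km
3: √((-0.1480·111.32)² + (0.1236·64.96)²) = √(271.437487 + 64.465740) = 18.3277 km
4: √((-0.1626·111.32)² + (-0.1752·64.96)²) = √(327.632879 + 129.526979) = 21.3813 km
5: √((-0.2471·111.32)² + (0.0604·64.96)²) = √(756.644511 + 15.394511) = 27.7856 km
6: √((0.1133·111.32)² + (0.0834·64.96)²) = √(159.076569 + 29.351083) = 13.7269 km
7: √((-0.0271·111.32)² + (-0.1224·64.96)²) = √(9.100913 + 63.220055) = 8.5042 km
8: √((-0.0730·111.32)² + (0.2011·64.96)²) = √(66.037727 + 170.653883) = 15.3848 km
9: √((0.0470·111.32)² + (0.1757·64.96)²) = √(27.374243 + 130.267343) = 12.5555 km
10: √((0.1234·111.32)² + (0.1756·64.96)²) = √(188.702092 + 130.119101) = 17.8556 km
11: √((0.1594·111.32)² + (-0.1837·64.96)²) = √(314.864015 + 142.400117) = 21.3837 km
12: √((-0.1537·111.32)² + (-0.0898·64.96)²) = √(292.748130 + 34.028649) = 18.0770 km
13: √((-0.1996·111.32)² + (-0.0114·64.96)²) = √(493.704936 + 0.548405) = 22.2318 km
14: √((-0.0281·111.32)² + (-0.2095·64.96)²) = √(9.784960 + 185.208147) = 13.9640 km
15: √((0.1378·111.32)² + (-0.2203·64.96)²) = √(235.312409 + 204.795791) = 20.9788 km
Threshold 10.5 km: 7 (8.5042 km) is within range.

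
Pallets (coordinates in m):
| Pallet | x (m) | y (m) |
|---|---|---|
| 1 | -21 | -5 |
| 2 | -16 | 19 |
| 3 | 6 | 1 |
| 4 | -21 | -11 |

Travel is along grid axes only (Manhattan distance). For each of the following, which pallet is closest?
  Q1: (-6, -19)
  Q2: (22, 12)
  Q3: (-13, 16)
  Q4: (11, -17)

Q1→4; Q2→3; Q3→2; Q4→3

Q1 at (-6, -19):
  1: |-15| + |14| = 15 + 14 = 29 m
  2: |-10| + |38| = 10 + 38 = 48 m
  3: |12| + |20| = 12 + 20 = 32 m
  4: |-15| + |8| = 15 + 8 = 23 m
  → nearest: 4 (23 m)
Q2 at (22, 12):
  1: |-43| + |-17| = 43 + 17 = 60 m
  2: |-38| + |7| = 38 + 7 = 45 m
  3: |-16| + |-11| = 16 + 11 = 27 m
  4: |-43| + |-23| = 43 + 23 = 66 m
  → nearest: 3 (27 m)
Q3 at (-13, 16):
  1: |-8| + |-21| = 8 + 21 = 29 m
  2: |-3| + |3| = 3 + 3 = 6 m
  3: |19| + |-15| = 19 + 15 = 34 m
  4: |-8| + |-27| = 8 + 27 = 35 m
  → nearest: 2 (6 m)
Q4 at (11, -17):
  1: |-32| + |12| = 32 + 12 = 44 m
  2: |-27| + |36| = 27 + 36 = 63 m
  3: |-5| + |18| = 5 + 18 = 23 m
  4: |-32| + |6| = 32 + 6 = 38 m
  → nearest: 3 (23 m)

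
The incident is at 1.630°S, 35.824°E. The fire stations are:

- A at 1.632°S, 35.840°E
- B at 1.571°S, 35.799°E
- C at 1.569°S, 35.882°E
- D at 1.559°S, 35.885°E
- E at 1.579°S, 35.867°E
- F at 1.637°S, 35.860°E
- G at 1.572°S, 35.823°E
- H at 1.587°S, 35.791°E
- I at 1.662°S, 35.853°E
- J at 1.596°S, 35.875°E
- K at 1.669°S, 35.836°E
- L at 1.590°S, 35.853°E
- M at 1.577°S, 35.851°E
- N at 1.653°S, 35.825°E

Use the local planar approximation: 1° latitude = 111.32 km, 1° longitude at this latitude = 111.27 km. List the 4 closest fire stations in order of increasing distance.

A, N, F, K

Distances from 1.630°S, 35.824°E:
A: √((-0.002·111.32)² + (0.016·111.27)²) = √(0.04957 + 3.16954) = 1.794 km
B: √((0.059·111.32)² + (-0.025·111.27)²) = √(43.13705 + 7.73813) = 7.133 km
C: √((0.061·111.32)² + (0.058·111.27)²) = √(46.11116 + 41.64973) = 9.368 km
D: √((0.071·111.32)² + (0.061·111.27)²) = √(62.46879 + 46.06975) = 10.418 km
E: √((0.051·111.32)² + (0.043·111.27)²) = √(32.23196 + 22.89249) = 7.425 km
F: √((-0.007·111.32)² + (0.036·111.27)²) = √(0.60721 + 16.04579) = 4.081 km
G: √((0.058·111.32)² + (-0.001·111.27)²) = √(41.68717 + 0.01238) = 6.458 km
H: √((0.043·111.32)² + (-0.033·111.27)²) = √(22.91307 + 13.48292) = 6.033 km
I: √((-0.032·111.32)² + (0.029·111.27)²) = √(12.68955 + 10.41243) = 4.806 km
J: √((0.034·111.32)² + (0.051·111.27)²) = √(14.32532 + 32.20301) = 6.821 km
K: √((-0.039·111.32)² + (0.012·111.27)²) = √(18.84845 + 1.78287) = 4.542 km
L: √((0.040·111.32)² + (0.029·111.27)²) = √(19.82743 + 10.41243) = 5.499 km
M: √((0.053·111.32)² + (0.027·111.27)²) = √(34.80953 + 9.02576) = 6.621 km
N: √((-0.023·111.32)² + (0.001·111.27)²) = √(6.55544 + 0.01238) = 2.563 km
Sorted: A (1.794 km) < N (2.563 km) < F (4.081 km) < K (4.542 km) < I (4.806 km) < L (5.499 km) < …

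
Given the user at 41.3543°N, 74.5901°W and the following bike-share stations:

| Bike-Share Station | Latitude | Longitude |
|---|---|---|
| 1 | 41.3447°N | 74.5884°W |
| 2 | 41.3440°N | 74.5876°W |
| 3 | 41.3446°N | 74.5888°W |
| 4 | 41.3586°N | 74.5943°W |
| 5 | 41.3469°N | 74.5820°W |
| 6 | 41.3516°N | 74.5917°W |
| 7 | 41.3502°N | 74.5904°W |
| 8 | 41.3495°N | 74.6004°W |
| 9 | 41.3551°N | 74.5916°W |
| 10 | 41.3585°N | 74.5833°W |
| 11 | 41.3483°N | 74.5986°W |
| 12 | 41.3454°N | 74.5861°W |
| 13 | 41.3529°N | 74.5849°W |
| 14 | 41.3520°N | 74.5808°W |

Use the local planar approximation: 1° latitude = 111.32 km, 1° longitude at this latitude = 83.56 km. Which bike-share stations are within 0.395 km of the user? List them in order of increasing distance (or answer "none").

9, 6

Distances from 41.3543°N, 74.5901°W:
1: 1.0781 km
2: 1.1655 km
3: 1.0853 km
4: 0.5935 km
5: 1.0662 km
6: 0.3290 km
7: 0.4571 km
8: 1.0130 km
9: 0.1538 km
10: 0.7358 km
11: 0.9750 km
12: 1.0456 km
13: 0.4616 km
14: 0.8182 km
Threshold 0.395 km: 9 (0.1538 km), 6 (0.3290 km) are within range.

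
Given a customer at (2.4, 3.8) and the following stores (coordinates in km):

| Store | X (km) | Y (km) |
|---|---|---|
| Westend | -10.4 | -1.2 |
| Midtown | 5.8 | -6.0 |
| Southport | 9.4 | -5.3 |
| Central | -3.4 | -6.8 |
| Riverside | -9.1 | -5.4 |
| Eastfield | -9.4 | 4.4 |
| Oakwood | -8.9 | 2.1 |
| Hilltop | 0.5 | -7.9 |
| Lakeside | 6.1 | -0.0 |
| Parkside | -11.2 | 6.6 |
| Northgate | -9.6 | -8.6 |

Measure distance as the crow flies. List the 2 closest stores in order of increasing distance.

Lakeside, Midtown

Distances from (2.4, 3.8):
Westend: 13.7 km
Midtown: 10.4 km
Southport: 11.5 km
Central: 12.1 km
Riverside: 14.7 km
Eastfield: 11.8 km
Oakwood: 11.4 km
Hilltop: 11.9 km
Lakeside: 5.3 km
Parkside: 13.9 km
Northgate: 17.3 km
Sorted: Lakeside (5.3 km) < Midtown (10.4 km) < Oakwood (11.4 km) < Southport (11.5 km) < …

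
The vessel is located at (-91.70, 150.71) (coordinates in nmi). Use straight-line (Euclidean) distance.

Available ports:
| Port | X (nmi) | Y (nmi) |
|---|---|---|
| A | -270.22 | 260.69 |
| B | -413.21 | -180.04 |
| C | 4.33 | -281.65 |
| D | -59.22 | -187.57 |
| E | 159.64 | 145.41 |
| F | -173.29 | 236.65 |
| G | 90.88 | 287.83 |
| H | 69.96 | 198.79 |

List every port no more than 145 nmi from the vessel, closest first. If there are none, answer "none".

Distances from (-91.70, 150.71):
A: 209.68 nmi
B: 461.26 nmi
C: 442.90 nmi
D: 339.84 nmi
E: 251.40 nmi
F: 118.50 nmi
G: 228.34 nmi
H: 168.66 nmi
Threshold 145 nmi: F (118.50 nmi) is within range.

F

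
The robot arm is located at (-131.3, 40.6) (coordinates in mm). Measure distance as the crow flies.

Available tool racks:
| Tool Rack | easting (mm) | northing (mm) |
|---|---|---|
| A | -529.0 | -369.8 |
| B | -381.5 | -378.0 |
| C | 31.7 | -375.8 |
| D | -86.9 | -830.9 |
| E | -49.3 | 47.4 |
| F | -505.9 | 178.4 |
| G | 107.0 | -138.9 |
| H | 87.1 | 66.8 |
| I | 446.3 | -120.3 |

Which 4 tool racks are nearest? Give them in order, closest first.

E, H, G, F

Distances from (-131.3, 40.6):
A: √((-397.7)² + (-410.4)²) = √(158165.290 + 168428.160) = 571.5 mm
B: √((-250.2)² + (-418.6)²) = √(62600.040 + 175225.960) = 487.7 mm
C: √((163.0)² + (-416.4)²) = √(26569.000 + 173388.960) = 447.2 mm
D: √((44.4)² + (-871.5)²) = √(1971.360 + 759512.250) = 872.6 mm
E: √((82.0)² + (6.8)²) = √(6724.000 + 46.240) = 82.3 mm
F: √((-374.6)² + (137.8)²) = √(140325.160 + 18988.840) = 399.1 mm
G: √((238.3)² + (-179.5)²) = √(56786.890 + 32220.250) = 298.3 mm
H: √((218.4)² + (26.2)²) = √(47698.560 + 686.440) = 220.0 mm
I: √((577.6)² + (-160.9)²) = √(333621.760 + 25888.810) = 599.6 mm
Sorted: E (82.3 mm) < H (220.0 mm) < G (298.3 mm) < F (399.1 mm) < C (447.2 mm) < B (487.7 mm) < …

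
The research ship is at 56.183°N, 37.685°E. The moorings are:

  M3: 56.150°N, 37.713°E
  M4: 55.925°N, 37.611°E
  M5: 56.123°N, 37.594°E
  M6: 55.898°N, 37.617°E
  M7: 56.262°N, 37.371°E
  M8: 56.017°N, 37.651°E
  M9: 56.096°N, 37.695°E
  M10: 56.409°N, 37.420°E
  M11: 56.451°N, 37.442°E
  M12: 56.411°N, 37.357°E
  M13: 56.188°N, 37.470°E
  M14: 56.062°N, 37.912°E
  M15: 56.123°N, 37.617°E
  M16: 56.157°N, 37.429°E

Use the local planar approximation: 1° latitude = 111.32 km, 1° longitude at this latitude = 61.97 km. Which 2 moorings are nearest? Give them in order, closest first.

M3, M15

Distances from 56.183°N, 37.685°E:
M3: 4.063 km
M4: 29.084 km
M5: 8.741 km
M6: 32.005 km
M7: 21.354 km
M8: 18.599 km
M9: 9.705 km
M10: 30.044 km
M11: 33.419 km
M12: 32.517 km
M13: 13.335 km
M14: 19.476 km
M15: 7.897 km
M16: 16.126 km
Sorted: M3 (4.063 km) < M15 (7.897 km) < M5 (8.741 km) < M9 (9.705 km) < …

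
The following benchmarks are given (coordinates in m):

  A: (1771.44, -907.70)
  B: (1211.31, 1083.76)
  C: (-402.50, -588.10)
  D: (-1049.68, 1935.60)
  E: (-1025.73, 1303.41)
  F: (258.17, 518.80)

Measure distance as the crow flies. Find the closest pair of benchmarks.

Pairwise distances:
A–B: 2068.73 m
A–C: 2197.31 m
A–D: 4005.38 m
A–E: 3565.55 m
A–F: 2079.64 m
B–C: 2323.68 m
B–D: 2416.13 m
B–E: 2247.80 m
B–F: 1108.00 m
C–D: 2605.36 m
C–E: 1991.54 m
C–F: 1289.07 m
D–E: 632.64 m
D–F: 1928.16 m
E–F: 1504.66 m
Closest pair: D–E at 632.64 m.

D and E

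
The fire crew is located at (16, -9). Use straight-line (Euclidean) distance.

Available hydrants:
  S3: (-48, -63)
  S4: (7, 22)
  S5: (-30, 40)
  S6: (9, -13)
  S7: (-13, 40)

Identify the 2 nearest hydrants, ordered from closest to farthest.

S6, S4

Distances from (16, -9):
S3: √((-64)² + (-54)²) = √(4096.000 + 2916.000) = 83.7
S4: √((-9)² + (31)²) = √(81.000 + 961.000) = 32.3
S5: √((-46)² + (49)²) = √(2116.000 + 2401.000) = 67.2
S6: √((-7)² + (-4)²) = √(49.000 + 16.000) = 8.1
S7: √((-29)² + (49)²) = √(841.000 + 2401.000) = 56.9
Sorted: S6 (8.1) < S4 (32.3) < S7 (56.9) < S5 (67.2) < …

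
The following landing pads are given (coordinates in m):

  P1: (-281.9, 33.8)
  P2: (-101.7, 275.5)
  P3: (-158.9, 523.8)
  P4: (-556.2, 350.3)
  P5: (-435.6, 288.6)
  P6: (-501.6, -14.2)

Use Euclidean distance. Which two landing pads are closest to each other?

Pairwise distances:
P1–P2: √((180.2)² + (241.7)²) = √(32472.040 + 58418.890) = 301.5 m
P1–P3: √((123.0)² + (490.0)²) = √(15129.000 + 240100.000) = 505.2 m
P1–P4: √((-274.3)² + (316.5)²) = √(75240.490 + 100172.250) = 418.8 m
P1–P5: √((-153.7)² + (254.8)²) = √(23623.690 + 64923.040) = 297.6 m
P1–P6: √((-219.7)² + (-48.0)²) = √(48268.090 + 2304.000) = 224.9 m
P2–P3: √((-57.2)² + (248.3)²) = √(3271.840 + 61652.890) = 254.8 m
P2–P4: √((-454.5)² + (74.8)²) = √(206570.250 + 5595.040) = 460.6 m
P2–P5: √((-333.9)² + (13.1)²) = √(111489.210 + 171.610) = 334.2 m
P2–P6: √((-399.9)² + (-289.7)²) = √(159920.010 + 83926.090) = 493.8 m
P3–P4: √((-397.3)² + (-173.5)²) = √(157847.290 + 30102.250) = 433.5 m
P3–P5: √((-276.7)² + (-235.2)²) = √(76562.890 + 55319.040) = 363.2 m
P3–P6: √((-342.7)² + (-538.0)²) = √(117443.290 + 289444.000) = 637.9 m
P4–P5: √((120.6)² + (-61.7)²) = √(14544.360 + 3806.890) = 135.5 m
P4–P6: √((54.6)² + (-364.5)²) = √(2981.160 + 132860.250) = 368.6 m
P5–P6: √((-66.0)² + (-302.8)²) = √(4356.000 + 91687.840) = 309.9 m
Closest pair: P4–P5 at 135.5 m.

P4 and P5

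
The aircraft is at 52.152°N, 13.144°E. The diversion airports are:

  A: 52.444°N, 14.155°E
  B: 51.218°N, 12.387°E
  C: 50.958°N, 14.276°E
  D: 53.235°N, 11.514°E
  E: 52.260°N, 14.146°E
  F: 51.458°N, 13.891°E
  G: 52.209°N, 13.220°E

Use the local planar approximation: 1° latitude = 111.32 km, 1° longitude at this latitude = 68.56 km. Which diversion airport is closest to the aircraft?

Distances from 52.152°N, 13.144°E:
A: 76.558 km
B: 116.207 km
C: 153.916 km
D: 164.388 km
E: 69.741 km
F: 92.690 km
G: 8.210 km
Minimum: G at 8.210 km.

G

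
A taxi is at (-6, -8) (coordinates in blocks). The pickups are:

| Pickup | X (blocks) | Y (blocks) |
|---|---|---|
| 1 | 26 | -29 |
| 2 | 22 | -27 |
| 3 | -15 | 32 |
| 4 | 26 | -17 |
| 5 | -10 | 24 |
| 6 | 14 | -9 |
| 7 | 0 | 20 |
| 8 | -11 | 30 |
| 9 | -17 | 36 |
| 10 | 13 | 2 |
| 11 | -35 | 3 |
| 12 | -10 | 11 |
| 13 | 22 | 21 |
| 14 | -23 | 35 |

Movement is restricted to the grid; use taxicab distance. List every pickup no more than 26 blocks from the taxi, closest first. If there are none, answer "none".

Distances from (-6, -8):
1: |32| + |-21| = 32 + 21 = 53 blocks
2: |28| + |-19| = 28 + 19 = 47 blocks
3: |-9| + |40| = 9 + 40 = 49 blocks
4: |32| + |-9| = 32 + 9 = 41 blocks
5: |-4| + |32| = 4 + 32 = 36 blocks
6: |20| + |-1| = 20 + 1 = 21 blocks
7: |6| + |28| = 6 + 28 = 34 blocks
8: |-5| + |38| = 5 + 38 = 43 blocks
9: |-11| + |44| = 11 + 44 = 55 blocks
10: |19| + |10| = 19 + 10 = 29 blocks
11: |-29| + |11| = 29 + 11 = 40 blocks
12: |-4| + |19| = 4 + 19 = 23 blocks
13: |28| + |29| = 28 + 29 = 57 blocks
14: |-17| + |43| = 17 + 43 = 60 blocks
Threshold 26 blocks: 6 (21 blocks), 12 (23 blocks) are within range.

6, 12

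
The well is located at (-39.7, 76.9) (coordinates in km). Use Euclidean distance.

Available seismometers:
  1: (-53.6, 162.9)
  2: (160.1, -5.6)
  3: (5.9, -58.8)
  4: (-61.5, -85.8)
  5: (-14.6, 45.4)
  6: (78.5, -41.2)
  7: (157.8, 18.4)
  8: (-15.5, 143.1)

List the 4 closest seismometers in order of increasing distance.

Distances from (-39.7, 76.9):
1: √((-13.9)² + (86.0)²) = √(193.210 + 7396.000) = 87.1 km
2: √((199.8)² + (-82.5)²) = √(39920.040 + 6806.250) = 216.2 km
3: √((45.6)² + (-135.7)²) = √(2079.360 + 18414.490) = 143.2 km
4: √((-21.8)² + (-162.7)²) = √(475.240 + 26471.290) = 164.2 km
5: √((25.1)² + (-31.5)²) = √(630.010 + 992.250) = 40.3 km
6: √((118.2)² + (-118.1)²) = √(13971.240 + 13947.610) = 167.1 km
7: √((197.5)² + (-58.5)²) = √(39006.250 + 3422.250) = 206.0 km
8: √((24.2)² + (66.2)²) = √(585.640 + 4382.440) = 70.5 km
Sorted: 5 (40.3 km) < 8 (70.5 km) < 1 (87.1 km) < 3 (143.2 km) < 4 (164.2 km) < 6 (167.1 km) < …

5, 8, 1, 3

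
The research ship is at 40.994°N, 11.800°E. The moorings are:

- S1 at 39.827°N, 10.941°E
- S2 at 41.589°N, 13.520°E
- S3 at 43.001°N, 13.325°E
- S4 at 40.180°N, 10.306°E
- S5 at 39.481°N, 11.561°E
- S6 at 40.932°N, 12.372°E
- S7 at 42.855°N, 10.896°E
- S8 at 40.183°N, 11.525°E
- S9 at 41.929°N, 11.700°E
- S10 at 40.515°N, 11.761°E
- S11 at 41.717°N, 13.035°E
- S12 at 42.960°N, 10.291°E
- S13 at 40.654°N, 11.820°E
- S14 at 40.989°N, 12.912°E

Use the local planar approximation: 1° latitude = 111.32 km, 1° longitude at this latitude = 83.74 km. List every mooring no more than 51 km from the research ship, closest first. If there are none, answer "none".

S13, S6

Distances from 40.994°N, 11.800°E:
S1: √((-1.167·111.32)² + (-0.859·83.74)²) = √(16876.72242 + 5174.30757) = 148.496 km
S2: √((0.595·111.32)² + (1.720·83.74)²) = √(4387.12821 + 20745.44748) = 158.533 km
S3: √((2.007·111.32)² + (1.525·83.74)²) = √(49916.15680 + 16308.18391) = 257.341 km
S4: √((-0.814·111.32)² + (-1.494·83.74)²) = √(8210.98399 + 15651.90157) = 154.476 km
S5: √((-1.513·111.32)² + (-0.239·83.74)²) = √(28367.70823 + 400.55459) = 169.612 km
S6: √((-0.062·111.32)² + (0.572·83.74)²) = √(47.63540 + 2294.34102) = 48.394 km
S7: √((1.861·111.32)² + (-0.904·83.74)²) = √(42917.96701 + 5730.63534) = 220.564 km
S8: √((-0.811·111.32)² + (-0.275·83.74)²) = √(8150.57229 + 530.31181) = 93.171 km
S9: √((0.935·111.32)² + (-0.100·83.74)²) = √(10833.52069 + 70.12388) = 104.421 km
S10: √((-0.479·111.32)² + (-0.039·83.74)²) = √(2843.26554 + 10.66584) = 53.422 km
S11: √((0.723·111.32)² + (1.235·83.74)²) = √(6477.73220 + 10695.46888) = 131.047 km
S12: √((1.966·111.32)² + (-1.509·83.74)²) = √(47897.56355 + 15967.77457) = 252.716 km
S13: √((-0.340·111.32)² + (0.020·83.74)²) = √(1432.53166 + 2.80496) = 37.886 km
S14: √((-0.005·111.32)² + (1.112·83.74)²) = √(0.30980 + 8671.12581) = 93.121 km
Threshold 51 km: S13 (37.886 km), S6 (48.394 km) are within range.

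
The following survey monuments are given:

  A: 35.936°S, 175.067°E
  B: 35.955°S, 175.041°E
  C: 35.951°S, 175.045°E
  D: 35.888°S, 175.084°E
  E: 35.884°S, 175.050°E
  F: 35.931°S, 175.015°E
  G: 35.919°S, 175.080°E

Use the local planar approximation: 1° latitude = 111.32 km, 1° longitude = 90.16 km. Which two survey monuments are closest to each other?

Pairwise distances:
A–B: √((-0.019·111.32)² + (-0.026·90.16)²) = √(4.47356 + 5.49509) = 3.157 km
A–C: √((-0.015·111.32)² + (-0.022·90.16)²) = √(2.78823 + 3.93435) = 2.593 km
A–D: √((0.048·111.32)² + (0.017·90.16)²) = √(28.55150 + 2.34923) = 5.559 km
A–E: √((0.052·111.32)² + (-0.017·90.16)²) = √(33.50835 + 2.34923) = 5.988 km
A–F: √((0.005·111.32)² + (-0.052·90.16)²) = √(0.30980 + 21.98034) = 4.721 km
A–G: √((0.017·111.32)² + (0.013·90.16)²) = √(3.58133 + 1.37377) = 2.226 km
B–C: √((0.004·111.32)² + (0.004·90.16)²) = √(0.19827 + 0.13006) = 0.573 km
B–D: √((0.067·111.32)² + (0.043·90.16)²) = √(55.62833 + 15.03020) = 8.406 km
B–E: √((0.071·111.32)² + (0.009·90.16)²) = √(62.46879 + 0.65843) = 7.945 km
B–F: √((0.024·111.32)² + (-0.026·90.16)²) = √(7.13787 + 5.49509) = 3.554 km
B–G: √((0.036·111.32)² + (0.039·90.16)²) = √(16.06022 + 12.36394) = 5.331 km
C–D: √((0.063·111.32)² + (0.039·90.16)²) = √(49.18441 + 12.36394) = 7.845 km
C–E: √((0.067·111.32)² + (0.005·90.16)²) = √(55.62833 + 0.20322) = 7.472 km
C–F: √((0.020·111.32)² + (-0.030·90.16)²) = √(4.95686 + 7.31594) = 3.503 km
C–G: √((0.032·111.32)² + (0.035·90.16)²) = √(12.68955 + 9.95781) = 4.759 km
D–E: √((0.004·111.32)² + (-0.034·90.16)²) = √(0.19827 + 9.39692) = 3.098 km
D–F: √((-0.043·111.32)² + (-0.069·90.16)²) = √(22.91307 + 38.70134) = 7.849 km
D–G: √((-0.031·111.32)² + (-0.004·90.16)²) = √(11.90885 + 0.13006) = 3.470 km
E–F: √((-0.047·111.32)² + (-0.035·90.16)²) = √(27.37424 + 9.95781) = 6.110 km
E–G: √((-0.035·111.32)² + (0.030·90.16)²) = √(15.18037 + 7.31594) = 4.743 km
F–G: √((0.012·111.32)² + (0.065·90.16)²) = √(1.78447 + 34.34429) = 6.011 km
Closest pair: B–C at 0.573 km.

B and C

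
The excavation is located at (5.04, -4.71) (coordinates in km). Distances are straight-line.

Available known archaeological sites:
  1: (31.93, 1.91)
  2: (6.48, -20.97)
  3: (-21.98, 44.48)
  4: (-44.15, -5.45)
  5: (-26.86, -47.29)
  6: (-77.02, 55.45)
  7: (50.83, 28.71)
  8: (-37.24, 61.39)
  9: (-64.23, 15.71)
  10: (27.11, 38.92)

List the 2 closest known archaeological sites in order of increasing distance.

2, 1

Distances from (5.04, -4.71):
1: √((26.89)² + (6.62)²) = √(723.0721 + 43.8244) = 27.69 km
2: √((1.44)² + (-16.26)²) = √(2.0736 + 264.3876) = 16.32 km
3: √((-27.02)² + (49.19)²) = √(730.0804 + 2419.6561) = 56.12 km
4: √((-49.19)² + (-0.74)²) = √(2419.6561 + 0.5476) = 49.20 km
5: √((-31.90)² + (-42.58)²) = √(1017.6100 + 1813.0564) = 53.20 km
6: √((-82.06)² + (60.16)²) = √(6733.8436 + 3619.2256) = 101.75 km
7: √((45.79)² + (33.42)²) = √(2096.7241 + 1116.8964) = 56.69 km
8: √((-42.28)² + (66.10)²) = √(1787.5984 + 4369.2100) = 78.47 km
9: √((-69.27)² + (20.42)²) = √(4798.3329 + 416.9764) = 72.22 km
10: √((22.07)² + (43.63)²) = √(487.0849 + 1903.5769) = 48.89 km
Sorted: 2 (16.32 km) < 1 (27.69 km) < 10 (48.89 km) < 4 (49.20 km) < …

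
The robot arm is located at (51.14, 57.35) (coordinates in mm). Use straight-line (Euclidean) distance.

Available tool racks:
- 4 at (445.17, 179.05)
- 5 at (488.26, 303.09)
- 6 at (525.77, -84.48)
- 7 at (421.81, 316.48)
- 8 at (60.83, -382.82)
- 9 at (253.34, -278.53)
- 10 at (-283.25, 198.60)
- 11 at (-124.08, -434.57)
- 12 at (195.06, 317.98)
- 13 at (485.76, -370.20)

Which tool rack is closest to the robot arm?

12

Distances from (51.14, 57.35):
4: √((394.03)² + (121.70)²) = √(155259.6409 + 14810.8900) = 412.40 mm
5: √((437.12)² + (245.74)²) = √(191073.8944 + 60388.1476) = 501.46 mm
6: √((474.63)² + (-141.83)²) = √(225273.6369 + 20115.7489) = 495.37 mm
7: √((370.67)² + (259.13)²) = √(137396.2489 + 67148.3569) = 452.27 mm
8: √((9.69)² + (-440.17)²) = √(93.8961 + 193749.6289) = 440.28 mm
9: √((202.20)² + (-335.88)²) = √(40884.8400 + 112815.3744) = 392.05 mm
10: √((-334.39)² + (141.25)²) = √(111816.6721 + 19951.5625) = 363.00 mm
11: √((-175.22)² + (-491.92)²) = √(30702.0484 + 241985.2864) = 522.19 mm
12: √((143.92)² + (260.63)²) = √(20712.9664 + 67927.9969) = 297.73 mm
13: √((434.62)² + (-427.55)²) = √(188894.5444 + 182799.0025) = 609.67 mm
Minimum: 12 at 297.73 mm.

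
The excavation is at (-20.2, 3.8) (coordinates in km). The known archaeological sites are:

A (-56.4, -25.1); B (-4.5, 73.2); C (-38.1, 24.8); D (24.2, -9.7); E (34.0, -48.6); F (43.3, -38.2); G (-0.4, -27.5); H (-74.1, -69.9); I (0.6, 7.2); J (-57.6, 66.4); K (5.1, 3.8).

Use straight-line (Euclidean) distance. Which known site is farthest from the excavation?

H

Distances from (-20.2, 3.8):
A: 46.3 km
B: 71.2 km
C: 27.6 km
D: 46.4 km
E: 75.4 km
F: 76.1 km
G: 37.0 km
H: 91.3 km
I: 21.1 km
J: 72.9 km
K: 25.3 km
Maximum: H at 91.3 km.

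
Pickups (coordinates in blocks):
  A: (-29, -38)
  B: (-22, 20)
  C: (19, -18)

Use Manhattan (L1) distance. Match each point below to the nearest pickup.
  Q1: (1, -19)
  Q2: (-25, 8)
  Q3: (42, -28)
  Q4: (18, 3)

Q1 at (1, -19):
  A: 49 blocks
  B: 62 blocks
  C: 19 blocks
  → nearest: C (19 blocks)
Q2 at (-25, 8):
  A: 50 blocks
  B: 15 blocks
  C: 70 blocks
  → nearest: B (15 blocks)
Q3 at (42, -28):
  A: 81 blocks
  B: 112 blocks
  C: 33 blocks
  → nearest: C (33 blocks)
Q4 at (18, 3):
  A: 88 blocks
  B: 57 blocks
  C: 22 blocks
  → nearest: C (22 blocks)

Q1→C; Q2→B; Q3→C; Q4→C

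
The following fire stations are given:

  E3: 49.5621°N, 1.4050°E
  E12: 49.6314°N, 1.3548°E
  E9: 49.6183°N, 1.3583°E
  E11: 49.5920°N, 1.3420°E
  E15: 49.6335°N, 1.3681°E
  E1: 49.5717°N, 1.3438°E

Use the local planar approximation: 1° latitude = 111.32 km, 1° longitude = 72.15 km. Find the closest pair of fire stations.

E12 and E15

Pairwise distances:
E3–E12: √((0.0693·111.32)² + (-0.0502·72.15)²) = √(59.513140 + 13.118377) = 8.5224 km
E3–E9: √((0.0562·111.32)² + (-0.0467·72.15)²) = √(39.139838 + 11.352890) = 7.1058 km
E3–E11: √((0.0299·111.32)² + (-0.0630·72.15)²) = √(11.078699 + 20.661116) = 5.6338 km
E3–E15: √((0.0714·111.32)² + (-0.0369·72.15)²) = √(63.174646 + 7.088028) = 8.3823 km
E3–E1: √((0.0096·111.32)² + (-0.0612·72.15)²) = √(1.142060 + 19.497347) = 4.5431 km
E12–E9: √((-0.0131·111.32)² + (0.0035·72.15)²) = √(2.126616 + 0.063769) = 1.4800 km
E12–E11: √((-0.0394·111.32)² + (-0.0128·72.15)²) = √(19.237066 + 0.852889) = 4.4822 km
E12–E15: √((0.0021·111.32)² + (0.0133·72.15)²) = √(0.054649 + 0.920823) = 0.9877 km
E12–E1: √((-0.0597·111.32)² + (-0.0110·72.15)²) = √(44.166711 + 0.629880) = 6.6930 km
E9–E11: √((-0.0263·111.32)² + (-0.0163·72.15)²) = √(8.571521 + 1.383082) = 3.1551 km
E9–E15: √((0.0152·111.32)² + (0.0098·72.15)²) = √(2.863081 + 0.499948) = 1.8339 km
E9–E1: √((-0.0466·111.32)² + (-0.0145·72.15)²) = √(26.910281 + 1.094482) = 5.2920 km
E11–E15: √((0.0415·111.32)² + (0.0261·72.15)²) = √(21.342367 + 3.546122) = 4.9888 km
E11–E1: √((-0.0203·111.32)² + (0.0018·72.15)²) = √(5.106678 + 0.016866) = 2.2635 km
E15–E1: √((-0.0618·111.32)² + (-0.0243·72.15)²) = √(47.328566 + 3.073868) = 7.0995 km
Closest pair: E12–E15 at 0.9877 km.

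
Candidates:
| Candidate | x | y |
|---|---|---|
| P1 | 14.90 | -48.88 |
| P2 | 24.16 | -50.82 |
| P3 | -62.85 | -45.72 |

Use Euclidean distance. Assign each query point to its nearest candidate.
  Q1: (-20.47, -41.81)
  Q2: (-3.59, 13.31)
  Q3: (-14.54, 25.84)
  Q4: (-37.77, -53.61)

Q1→P1; Q2→P1; Q3→P1; Q4→P3

Q1 at (-20.47, -41.81):
  P1: √((35.37)² + (-7.07)²) = √(1251.0369 + 49.9849) = 36.07
  P2: √((44.63)² + (-9.01)²) = √(1991.8369 + 81.1801) = 45.53
  P3: √((-42.38)² + (-3.91)²) = √(1796.0644 + 15.2881) = 42.56
  → nearest: P1 (36.07)
Q2 at (-3.59, 13.31):
  P1: √((18.49)² + (-62.19)²) = √(341.8801 + 3867.5961) = 64.88
  P2: √((27.75)² + (-64.13)²) = √(770.0625 + 4112.6569) = 69.88
  P3: √((-59.26)² + (-59.03)²) = √(3511.7476 + 3484.5409) = 83.64
  → nearest: P1 (64.88)
Q3 at (-14.54, 25.84):
  P1: √((29.44)² + (-74.72)²) = √(866.7136 + 5583.0784) = 80.31
  P2: √((38.70)² + (-76.66)²) = √(1497.6900 + 5876.7556) = 85.87
  P3: √((-48.31)² + (-71.56)²) = √(2333.8561 + 5120.8336) = 86.34
  → nearest: P1 (80.31)
Q4 at (-37.77, -53.61):
  P1: √((52.67)² + (4.73)²) = √(2774.1289 + 22.3729) = 52.88
  P2: √((61.93)² + (2.79)²) = √(3835.3249 + 7.7841) = 61.99
  P3: √((-25.08)² + (7.89)²) = √(629.0064 + 62.2521) = 26.29
  → nearest: P3 (26.29)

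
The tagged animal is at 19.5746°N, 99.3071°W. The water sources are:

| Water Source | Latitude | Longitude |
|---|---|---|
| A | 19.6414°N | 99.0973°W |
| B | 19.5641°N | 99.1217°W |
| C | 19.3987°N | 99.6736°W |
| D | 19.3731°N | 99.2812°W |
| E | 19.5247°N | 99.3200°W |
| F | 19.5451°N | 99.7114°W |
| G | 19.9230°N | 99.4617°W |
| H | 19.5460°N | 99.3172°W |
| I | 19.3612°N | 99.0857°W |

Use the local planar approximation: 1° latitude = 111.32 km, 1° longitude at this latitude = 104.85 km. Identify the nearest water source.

H

Distances from 19.5746°N, 99.3071°W:
A: 23.2204 km
B: 19.4743 km
C: 43.1288 km
D: 22.5948 km
E: 5.7172 km
F: 42.5179 km
G: 42.0351 km
H: 3.3553 km
I: 33.2146 km
Minimum: H at 3.3553 km.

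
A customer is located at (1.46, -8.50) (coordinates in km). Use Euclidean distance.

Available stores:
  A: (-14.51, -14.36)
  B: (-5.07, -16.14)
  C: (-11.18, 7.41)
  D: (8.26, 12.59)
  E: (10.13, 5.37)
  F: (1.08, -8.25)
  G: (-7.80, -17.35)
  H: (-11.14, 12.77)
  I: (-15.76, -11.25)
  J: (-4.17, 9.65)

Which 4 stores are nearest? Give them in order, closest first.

F, B, G, E

Distances from (1.46, -8.50):
A: √((-15.97)² + (-5.86)²) = √(255.0409 + 34.3396) = 17.01 km
B: √((-6.53)² + (-7.64)²) = √(42.6409 + 58.3696) = 10.05 km
C: √((-12.64)² + (15.91)²) = √(159.7696 + 253.1281) = 20.32 km
D: √((6.80)² + (21.09)²) = √(46.2400 + 444.7881) = 22.16 km
E: √((8.67)² + (13.87)²) = √(75.1689 + 192.3769) = 16.36 km
F: √((-0.38)² + (0.25)²) = √(0.1444 + 0.0625) = 0.45 km
G: √((-9.26)² + (-8.85)²) = √(85.7476 + 78.3225) = 12.81 km
H: √((-12.60)² + (21.27)²) = √(158.7600 + 452.4129) = 24.72 km
I: √((-17.22)² + (-2.75)²) = √(296.5284 + 7.5625) = 17.44 km
J: √((-5.63)² + (18.15)²) = √(31.6969 + 329.4225) = 19.00 km
Sorted: F (0.45 km) < B (10.05 km) < G (12.81 km) < E (16.36 km) < A (17.01 km) < I (17.44 km) < …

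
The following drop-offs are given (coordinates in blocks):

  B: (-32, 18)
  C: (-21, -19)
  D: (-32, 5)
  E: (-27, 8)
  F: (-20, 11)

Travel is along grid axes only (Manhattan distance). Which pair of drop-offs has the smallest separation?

D and E

Pairwise distances:
B–C: |11| + |-37| = 11 + 37 = 48 blocks
B–D: |0| + |-13| = 0 + 13 = 13 blocks
B–E: |5| + |-10| = 5 + 10 = 15 blocks
B–F: |12| + |-7| = 12 + 7 = 19 blocks
C–D: |-11| + |24| = 11 + 24 = 35 blocks
C–E: |-6| + |27| = 6 + 27 = 33 blocks
C–F: |1| + |30| = 1 + 30 = 31 blocks
D–E: |5| + |3| = 5 + 3 = 8 blocks
D–F: |12| + |6| = 12 + 6 = 18 blocks
E–F: |7| + |3| = 7 + 3 = 10 blocks
Closest pair: D–E at 8 blocks.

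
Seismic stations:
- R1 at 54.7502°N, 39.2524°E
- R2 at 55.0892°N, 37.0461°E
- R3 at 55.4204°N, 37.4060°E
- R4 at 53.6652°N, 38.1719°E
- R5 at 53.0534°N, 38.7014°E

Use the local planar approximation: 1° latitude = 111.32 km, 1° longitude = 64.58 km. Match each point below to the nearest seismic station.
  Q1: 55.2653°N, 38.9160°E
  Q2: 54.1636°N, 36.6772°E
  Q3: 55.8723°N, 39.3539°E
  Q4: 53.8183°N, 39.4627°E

Q1 at 55.2653°N, 38.9160°E:
  R1: √((-0.5151·111.32)² + (0.3364·64.58)²) = √(3287.982483 + 471.963111) = 61.3184 km
  R2: √((-0.1761·111.32)² + (-1.8699·64.58)²) = √(384.295330 + 14582.528859) = 122.3390 km
  R3: √((0.1551·111.32)² + (-1.5100·64.58)²) = √(298.105501 + 9509.331250) = 99.0325 km
  R4: √((-1.6001·111.32)² + (-0.7441·64.58)²) = √(31727.850153 + 2309.184802) = 184.4913 km
  R5: √((-2.2119·111.32)² + (-0.2146·64.58)²) = √(60628.576643 + 192.068222) = 246.6184 km
  → nearest: R1 (61.3184 km)
Q2 at 54.1636°N, 36.6772°E:
  R1: √((0.5866·111.32)² + (2.5752·64.58)²) = √(4264.130747 + 27657.824003) = 178.6672 km
  R2: √((0.9256·111.32)² + (0.3689·64.58)²) = √(10616.786580 + 567.562106) = 105.7561 km
  R3: √((1.2568·111.32)² + (0.7288·64.58)²) = √(19573.961933 + 2215.199319) = 147.6115 km
  R4: √((-0.4984·111.32)² + (1.4947·64.58)²) = √(3078.239896 + 9317.601887) = 111.3366 km
  R5: √((-1.1102·111.32)² + (2.0242·64.58)²) = √(15273.861258 + 17088.459852) = 179.8953 km
  → nearest: R2 (105.7561 km)
Q3 at 55.8723°N, 39.3539°E:
  R1: √((-1.1221·111.32)² + (-0.1015·64.58)²) = √(15603.050714 + 42.966321) = 125.0840 km
  R2: √((-0.7831·111.32)² + (-2.3078·64.58)²) = √(7599.426925 + 22212.243175) = 172.6606 km
  R3: √((-0.4519·111.32)² + (-1.9479·64.58)²) = √(2530.644135 + 15824.478133) = 135.4811 km
  R4: √((-2.2071·111.32)² + (-1.1820·64.58)²) = √(60365.724432 + 5826.812382) = 257.2791 km
  R5: √((-2.8189·111.32)² + (-0.6525·64.58)²) = √(98470.407365 + 1775.648968) = 316.6166 km
  → nearest: R1 (125.0840 km)
Q4 at 53.8183°N, 39.4627°E:
  R1: √((0.9319·111.32)² + (-0.2103·64.58)²) = √(10761.802529 + 184.448287) = 104.6243 km
  R2: √((1.2709·111.32)² + (-2.4166·64.58)²) = √(20015.624952 + 24355.980836) = 210.6457 km
  R3: √((1.6021·111.32)² + (-2.0567·64.58)²) = √(31807.214390 + 17641.600272) = 222.3709 km
  R4: √((-0.1531·111.32)² + (-1.2908·64.58)²) = √(290.466985 + 6948.866926) = 85.0843 km
  R5: √((-0.7649·111.32)² + (-0.7613·64.58)²) = √(7250.295662 + 2417.173036) = 98.3233 km
  → nearest: R4 (85.0843 km)

Q1→R1; Q2→R2; Q3→R1; Q4→R4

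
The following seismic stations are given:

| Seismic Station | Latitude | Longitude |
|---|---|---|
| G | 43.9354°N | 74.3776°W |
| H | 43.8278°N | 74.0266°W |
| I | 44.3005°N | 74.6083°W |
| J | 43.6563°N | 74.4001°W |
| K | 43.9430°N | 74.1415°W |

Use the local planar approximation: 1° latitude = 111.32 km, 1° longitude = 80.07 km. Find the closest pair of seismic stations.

Pairwise distances:
G–H: √((-0.1076·111.32)² + (0.3510·80.07)²) = √(143.473251 + 789.866855) = 30.5506 km
G–I: √((0.3651·111.32)² + (-0.2307·80.07)²) = √(1651.847922 + 341.220289) = 44.6438 km
G–J: √((-0.2791·111.32)² + (-0.0225·80.07)²) = √(965.308362 + 3.245672) = 31.1216 km
G–K: √((0.0076·111.32)² + (0.2361·80.07)²) = √(0.715770 + 357.381141) = 18.9234 km
H–I: √((0.4727·111.32)² + (-0.5817·80.07)²) = √(2768.965852 + 2169.390753) = 70.2734 km
H–J: √((-0.1715·111.32)² + (-0.3735·80.07)²) = √(364.480790 + 894.377509) = 35.4804 km
H–K: √((0.1152·111.32)² + (-0.1149·80.07)²) = √(164.456617 + 84.640791) = 15.7828 km
I–J: √((-0.6442·111.32)² + (0.2082·80.07)²) = √(5142.660282 + 277.908037) = 73.6245 km
I–K: √((-0.3575·111.32)² + (0.4668·80.07)²) = √(1583.793250 + 1397.015909) = 54.5968 km
J–K: √((0.2867·111.32)² + (0.2586·80.07)²) = √(1018.595566 + 428.742660) = 38.0439 km
Closest pair: H–K at 15.7828 km.

H and K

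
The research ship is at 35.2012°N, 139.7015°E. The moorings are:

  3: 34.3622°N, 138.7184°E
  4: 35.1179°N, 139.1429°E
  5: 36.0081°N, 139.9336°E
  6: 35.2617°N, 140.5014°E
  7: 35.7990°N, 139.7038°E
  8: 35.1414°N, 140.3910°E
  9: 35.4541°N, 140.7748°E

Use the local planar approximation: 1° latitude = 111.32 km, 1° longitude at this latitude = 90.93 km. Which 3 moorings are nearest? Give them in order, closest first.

Distances from 35.2012°N, 139.7015°E:
3: √((-0.8390·111.32)² + (-0.9831·90.93)²) = √(8723.089270 + 7991.159046) = 129.2836 km
4: √((-0.0833·111.32)² + (-0.5586·90.93)²) = √(85.987713 + 2579.979439) = 51.6330 km
5: √((0.8069·111.32)² + (0.2321·90.93)²) = √(8068.370378 + 445.414820) = 92.2702 km
6: √((0.0605·111.32)² + (0.7999·90.93)²) = √(45.358339 + 5290.366696) = 73.0460 km
7: √((0.5978·111.32)² + (0.0023·90.93)²) = √(4428.515986 + 0.043739) = 66.5474 km
8: √((-0.0598·111.32)² + (0.6895·90.93)²) = √(44.314797 + 3930.817883) = 63.0487 km
9: √((0.2529·111.32)² + (1.0733·90.93)²) = √(792.581724 + 9524.817012) = 101.5746 km
Sorted: 4 (51.6330 km) < 8 (63.0487 km) < 7 (66.5474 km) < 6 (73.0460 km) < 5 (92.2702 km) < …

4, 8, 7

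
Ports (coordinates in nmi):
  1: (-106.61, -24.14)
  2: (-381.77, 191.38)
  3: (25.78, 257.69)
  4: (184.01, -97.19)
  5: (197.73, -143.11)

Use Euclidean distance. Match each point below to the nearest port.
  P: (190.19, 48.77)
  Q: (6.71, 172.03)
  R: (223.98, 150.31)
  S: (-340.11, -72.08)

P→4; Q→3; R→3; S→1

P at (190.19, 48.77):
  1: √((-296.80)² + (-72.91)²) = √(88090.2400 + 5315.8681) = 305.62 nmi
  2: √((-571.96)² + (142.61)²) = √(327138.2416 + 20337.6121) = 589.47 nmi
  3: √((-164.41)² + (208.92)²) = √(27030.6481 + 43647.5664) = 265.85 nmi
  4: √((-6.18)² + (-145.96)²) = √(38.1924 + 21304.3216) = 146.09 nmi
  5: √((7.54)² + (-191.88)²) = √(56.8516 + 36817.9344) = 192.03 nmi
  → nearest: 4 (146.09 nmi)
Q at (6.71, 172.03):
  1: √((-113.32)² + (-196.17)²) = √(12841.4224 + 38482.6689) = 226.55 nmi
  2: √((-388.48)² + (19.35)²) = √(150916.7104 + 374.4225) = 388.96 nmi
  3: √((19.07)² + (85.66)²) = √(363.6649 + 7337.6356) = 87.76 nmi
  4: √((177.30)² + (-269.22)²) = √(31435.2900 + 72479.4084) = 322.36 nmi
  5: √((191.02)² + (-315.14)²) = √(36488.6404 + 99313.2196) = 368.51 nmi
  → nearest: 3 (87.76 nmi)
R at (223.98, 150.31):
  1: √((-330.59)² + (-174.45)²) = √(109289.7481 + 30432.8025) = 373.79 nmi
  2: √((-605.75)² + (41.07)²) = √(366933.0625 + 1686.7449) = 607.14 nmi
  3: √((-198.20)² + (107.38)²) = √(39283.2400 + 11530.4644) = 225.42 nmi
  4: √((-39.97)² + (-247.50)²) = √(1597.6009 + 61256.2500) = 250.71 nmi
  5: √((-26.25)² + (-293.42)²) = √(689.0625 + 86095.2964) = 294.59 nmi
  → nearest: 3 (225.42 nmi)
S at (-340.11, -72.08):
  1: √((233.50)² + (47.94)²) = √(54522.2500 + 2298.2436) = 238.37 nmi
  2: √((-41.66)² + (263.46)²) = √(1735.5556 + 69411.1716) = 266.73 nmi
  3: √((365.89)² + (329.77)²) = √(133875.4921 + 108748.2529) = 492.57 nmi
  4: √((524.12)² + (-25.11)²) = √(274701.7744 + 630.5121) = 524.72 nmi
  5: √((537.84)² + (-71.03)²) = √(289271.8656 + 5045.2609) = 542.51 nmi
  → nearest: 1 (238.37 nmi)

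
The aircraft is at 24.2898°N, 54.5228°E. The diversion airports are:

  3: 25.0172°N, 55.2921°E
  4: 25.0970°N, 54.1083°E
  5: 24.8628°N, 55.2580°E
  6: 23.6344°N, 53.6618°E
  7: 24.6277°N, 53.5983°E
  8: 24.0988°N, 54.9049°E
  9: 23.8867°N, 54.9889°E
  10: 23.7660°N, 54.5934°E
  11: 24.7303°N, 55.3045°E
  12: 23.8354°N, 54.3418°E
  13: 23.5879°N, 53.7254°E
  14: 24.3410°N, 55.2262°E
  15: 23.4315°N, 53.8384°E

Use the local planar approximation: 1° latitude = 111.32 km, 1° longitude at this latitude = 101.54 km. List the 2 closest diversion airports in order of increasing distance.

8, 12

Distances from 24.2898°N, 54.5228°E:
3: √((0.7274·111.32)² + (0.7693·101.54)²) = √(6556.815883 + 6101.909793) = 112.5110 km
4: √((0.8072·111.32)² + (-0.4145·101.54)²) = √(8074.371025 + 1771.427522) = 99.2260 km
5: √((0.5730·111.32)² + (0.7352·101.54)²) = √(4068.699722 + 5572.952159) = 98.1919 km
6: √((-0.6554·111.32)² + (-0.8610·101.54)²) = √(5323.034359 + 7643.294985) = 113.8698 km
7: √((0.3379·111.32)² + (-0.9245·101.54)²) = √(1414.890331 + 8812.277184) = 101.1295 km
8: √((-0.1910·111.32)² + (0.3821·101.54)²) = √(452.077747 + 1505.318481) = 44.2425 km
9: √((-0.4031·111.32)² + (0.4661·101.54)²) = √(2013.594386 + 2239.920085) = 65.2190 km
10: √((-0.5238·111.32)² + (0.0706·101.54)²) = √(3399.987994 + 51.390604) = 58.7484 km
11: √((0.4405·111.32)² + (0.7817·101.54)²) = √(2404.574409 + 6300.202984) = 93.2994 km
12: √((-0.4544·111.32)² + (-0.1810·101.54)²) = √(2558.721632 + 337.778084) = 53.8191 km
13: √((-0.7019·111.32)² + (-0.7974·101.54)²) = √(6105.157610 + 6555.816376) = 112.5210 km
14: √((0.0512·111.32)² + (0.7034·101.54)²) = √(32.485258 + 5101.278641) = 71.6503 km
15: √((-0.8583·111.32)² + (-0.6844·101.54)²) = √(9129.029708 + 4829.412700) = 118.1459 km
Sorted: 8 (44.2425 km) < 12 (53.8191 km) < 10 (58.7484 km) < 9 (65.2190 km) < …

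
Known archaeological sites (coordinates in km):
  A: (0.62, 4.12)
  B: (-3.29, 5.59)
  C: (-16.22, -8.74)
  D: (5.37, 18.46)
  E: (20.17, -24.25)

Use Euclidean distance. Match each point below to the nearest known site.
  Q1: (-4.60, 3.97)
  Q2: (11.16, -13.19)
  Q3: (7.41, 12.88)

Q1→B; Q2→E; Q3→D

Q1 at (-4.60, 3.97):
  A: √((5.22)² + (0.15)²) = √(27.2484 + 0.0225) = 5.22 km
  B: √((1.31)² + (1.62)²) = √(1.7161 + 2.6244) = 2.08 km
  C: √((-11.62)² + (-12.71)²) = √(135.0244 + 161.5441) = 17.22 km
  D: √((9.97)² + (14.49)²) = √(99.4009 + 209.9601) = 17.59 km
  E: √((24.77)² + (-28.22)²) = √(613.5529 + 796.3684) = 37.55 km
  → nearest: B (2.08 km)
Q2 at (11.16, -13.19):
  A: √((-10.54)² + (17.31)²) = √(111.0916 + 299.6361) = 20.27 km
  B: √((-14.45)² + (18.78)²) = √(208.8025 + 352.6884) = 23.70 km
  C: √((-27.38)² + (4.45)²) = √(749.6644 + 19.8025) = 27.74 km
  D: √((-5.79)² + (31.65)²) = √(33.5241 + 1001.7225) = 32.18 km
  E: √((9.01)² + (-11.06)²) = √(81.1801 + 122.3236) = 14.27 km
  → nearest: E (14.27 km)
Q3 at (7.41, 12.88):
  A: √((-6.79)² + (-8.76)²) = √(46.1041 + 76.7376) = 11.08 km
  B: √((-10.70)² + (-7.29)²) = √(114.4900 + 53.1441) = 12.95 km
  C: √((-23.63)² + (-21.62)²) = √(558.3769 + 467.4244) = 32.03 km
  D: √((-2.04)² + (5.58)²) = √(4.1616 + 31.1364) = 5.94 km
  E: √((12.76)² + (-37.13)²) = √(162.8176 + 1378.6369) = 39.26 km
  → nearest: D (5.94 km)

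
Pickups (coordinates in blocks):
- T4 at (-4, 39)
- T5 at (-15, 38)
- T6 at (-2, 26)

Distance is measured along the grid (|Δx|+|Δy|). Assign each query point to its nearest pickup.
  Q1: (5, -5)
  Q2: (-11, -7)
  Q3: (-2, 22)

Q1→T6; Q2→T6; Q3→T6

Q1 at (5, -5):
  T4: 53 blocks
  T5: 63 blocks
  T6: 38 blocks
  → nearest: T6 (38 blocks)
Q2 at (-11, -7):
  T4: 53 blocks
  T5: 49 blocks
  T6: 42 blocks
  → nearest: T6 (42 blocks)
Q3 at (-2, 22):
  T4: 19 blocks
  T5: 29 blocks
  T6: 4 blocks
  → nearest: T6 (4 blocks)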